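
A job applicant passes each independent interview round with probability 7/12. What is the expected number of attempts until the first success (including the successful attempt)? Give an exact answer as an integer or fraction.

12/7

For a geometric distribution, E[trials] = 1/p = 1/(7/12) = 12/7.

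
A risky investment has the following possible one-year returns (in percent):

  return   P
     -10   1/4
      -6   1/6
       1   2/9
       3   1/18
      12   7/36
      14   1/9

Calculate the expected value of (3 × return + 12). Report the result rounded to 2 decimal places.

E[3x+12] = (1/4)·(-18) + (1/6)·(-6) + (2/9)·15 + (1/18)·21 + (7/36)·48 + (1/9)·54
     = 43/3 ≈ 14.33

14.33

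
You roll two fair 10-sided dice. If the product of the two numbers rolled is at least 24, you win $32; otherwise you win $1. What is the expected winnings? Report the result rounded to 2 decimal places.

$17.12

E[payout] = (12/25)·1 + (13/25)·32 = 428/25
≈ $17.12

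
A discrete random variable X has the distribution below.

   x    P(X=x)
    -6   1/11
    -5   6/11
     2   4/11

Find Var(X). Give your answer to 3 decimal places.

11.884

E[X] = (1/11)·(-6) + (6/11)·(-5) + (4/11)·2 = -28/11
E[X²] = (1/11)·36 + (6/11)·25 + (4/11)·4 = 202/11
Var(X) = 202/11 − (-28/11)² = 1438/121 ≈ 11.884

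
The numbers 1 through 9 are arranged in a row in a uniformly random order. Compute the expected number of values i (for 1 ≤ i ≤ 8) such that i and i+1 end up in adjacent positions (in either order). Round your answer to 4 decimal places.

1.7778

For each i ∈ {1,…,8}, let Xᵢ = 1 if i and i+1 are adjacent. P(Xᵢ=1) = 2·(9−1)!/9! = 2/9.
By linearity, E[ΣXᵢ] = (8)·(2/9) = 16/9.
≈ 1.7778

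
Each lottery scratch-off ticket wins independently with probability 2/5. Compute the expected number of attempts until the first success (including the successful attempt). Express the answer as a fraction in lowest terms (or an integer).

5/2

For a geometric distribution, E[trials] = 1/p = 1/(2/5) = 5/2.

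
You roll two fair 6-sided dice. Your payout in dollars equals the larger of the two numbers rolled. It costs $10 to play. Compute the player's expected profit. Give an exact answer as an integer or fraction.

Distribution of the larger of the two numbers rolled: 1 w.p. 1/36, 2 w.p. 1/12, 3 w.p. 5/36, 4 w.p. 7/36, 5 w.p. 1/4, 6 w.p. 11/36
E[payout] = (1/36)·1 + (1/12)·2 + (5/36)·3 + (7/36)·4 + (1/4)·5 + (11/36)·6 = 161/36
Expected profit = 161/36 − 10 = -199/36

-199/36 dollars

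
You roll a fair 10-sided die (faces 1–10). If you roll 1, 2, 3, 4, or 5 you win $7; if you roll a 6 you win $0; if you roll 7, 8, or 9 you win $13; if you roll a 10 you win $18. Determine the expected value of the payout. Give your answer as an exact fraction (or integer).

E[payout] = (1/10)·0 + (1/2)·7 + (3/10)·13 + (1/10)·18 = 46/5

46/5 dollars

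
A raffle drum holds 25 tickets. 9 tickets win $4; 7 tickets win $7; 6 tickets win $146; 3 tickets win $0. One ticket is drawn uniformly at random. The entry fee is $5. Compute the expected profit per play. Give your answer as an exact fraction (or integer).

E[payout] = (9/25)·4 + (7/25)·7 + (6/25)·146 + (3/25)·0 = 961/25
Expected profit = 961/25 − 5 = 836/25

836/25 dollars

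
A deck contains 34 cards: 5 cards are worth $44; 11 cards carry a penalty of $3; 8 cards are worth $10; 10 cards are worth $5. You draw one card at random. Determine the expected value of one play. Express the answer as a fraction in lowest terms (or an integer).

317/34 dollars

E[payout] = (5/34)·44 + (11/34)·(-3) + (8/34)·10 + (10/34)·5 = 317/34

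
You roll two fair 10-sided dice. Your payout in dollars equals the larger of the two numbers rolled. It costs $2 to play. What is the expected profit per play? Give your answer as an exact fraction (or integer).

103/20 dollars

Distribution of the larger of the two numbers rolled: 1 w.p. 1/100, 2 w.p. 3/100, 3 w.p. 1/20, 4 w.p. 7/100, 5 w.p. 9/100, 6 w.p. 11/100, …
E[payout] = (1/100)·1 + (3/100)·2 + (1/20)·3 + (7/100)·4 + (9/100)·5 + (11/100)·6 + (13/100)·7 + (3/20)·8 + (17/100)·9 + (19/100)·10 = 143/20
Expected profit = 143/20 − 2 = 103/20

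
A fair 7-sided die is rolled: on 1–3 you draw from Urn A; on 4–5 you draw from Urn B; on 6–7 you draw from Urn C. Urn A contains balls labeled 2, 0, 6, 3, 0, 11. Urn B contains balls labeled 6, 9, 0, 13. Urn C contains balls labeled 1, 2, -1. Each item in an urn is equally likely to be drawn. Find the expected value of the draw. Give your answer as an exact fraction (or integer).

79/21

E[X | Urn A] = (2 + 0 + 6 + 3 + 0 + 11)/6 = 11/3
E[X | Urn B] = (6 + 9 + 0 + 13)/4 = 7
E[X | Urn C] = (1 + 2 − 1)/3 = 2/3
E[X] = (3/7)·11/3 + (2/7)·7 + (2/7)·2/3 = 79/21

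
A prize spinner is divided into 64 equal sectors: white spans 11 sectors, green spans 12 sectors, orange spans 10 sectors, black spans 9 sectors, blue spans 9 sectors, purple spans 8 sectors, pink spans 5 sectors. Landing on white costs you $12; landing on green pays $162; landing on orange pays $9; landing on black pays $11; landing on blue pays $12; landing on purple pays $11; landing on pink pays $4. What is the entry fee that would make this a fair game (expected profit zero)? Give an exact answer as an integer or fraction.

E[payout] = (11/64)·(-12) + (12/64)·162 + (10/64)·9 + (9/64)·11 + (9/64)·12 + (8/64)·11 + (5/64)·4 = 2217/64
Fair fee = E[payout] = 2217/64

2217/64 dollars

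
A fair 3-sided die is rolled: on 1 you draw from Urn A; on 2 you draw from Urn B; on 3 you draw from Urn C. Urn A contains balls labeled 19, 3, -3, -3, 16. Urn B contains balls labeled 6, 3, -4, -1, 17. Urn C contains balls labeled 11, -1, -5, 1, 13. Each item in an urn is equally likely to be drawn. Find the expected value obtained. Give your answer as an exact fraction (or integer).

24/5

E[X | Urn A] = (19 + 3 − 3 − 3 + 16)/5 = 32/5
E[X | Urn B] = (6 + 3 − 4 − 1 + 17)/5 = 21/5
E[X | Urn C] = (11 − 1 − 5 + 1 + 13)/5 = 19/5
E[X] = (1/3)·32/5 + (1/3)·21/5 + (1/3)·19/5 = 24/5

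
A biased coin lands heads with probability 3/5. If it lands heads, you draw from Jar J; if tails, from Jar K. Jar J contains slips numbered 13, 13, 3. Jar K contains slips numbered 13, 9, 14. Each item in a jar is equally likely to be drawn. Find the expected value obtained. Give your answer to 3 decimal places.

E[X | Jar J] = (13 + 13 + 3)/3 = 29/3
E[X | Jar K] = (13 + 9 + 14)/3 = 12
E[X] = (3/5)·29/3 + (2/5)·12 = 53/5 ≈ 10.600

10.600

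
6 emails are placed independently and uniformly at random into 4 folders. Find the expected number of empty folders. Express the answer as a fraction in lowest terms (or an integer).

Let Xⱼ=1 if folder j is empty. P(Xⱼ=1) = ((4-1)/4)^6 = 729/4096.
By linearity, E[#empty] = 4·729/4096 = 729/1024.

729/1024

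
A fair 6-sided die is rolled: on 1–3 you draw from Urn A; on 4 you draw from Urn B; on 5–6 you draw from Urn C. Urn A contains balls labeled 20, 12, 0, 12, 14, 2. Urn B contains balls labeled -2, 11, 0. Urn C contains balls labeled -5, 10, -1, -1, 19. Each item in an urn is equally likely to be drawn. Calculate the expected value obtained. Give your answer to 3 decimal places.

6.967

E[X | Urn A] = (20 + 12 + 0 + 12 + 14 + 2)/6 = 10
E[X | Urn B] = (-2 + 11 + 0)/3 = 3
E[X | Urn C] = (-5 + 10 − 1 − 1 + 19)/5 = 22/5
E[X] = (1/2)·10 + (1/6)·3 + (1/3)·22/5 = 209/30 ≈ 6.967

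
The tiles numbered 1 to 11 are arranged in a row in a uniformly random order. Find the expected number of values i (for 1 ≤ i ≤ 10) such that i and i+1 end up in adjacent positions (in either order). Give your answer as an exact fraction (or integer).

20/11

For each i ∈ {1,…,10}, let Xᵢ = 1 if i and i+1 are adjacent. P(Xᵢ=1) = 2·(11−1)!/11! = 2/11.
By linearity, E[ΣXᵢ] = (10)·(2/11) = 20/11.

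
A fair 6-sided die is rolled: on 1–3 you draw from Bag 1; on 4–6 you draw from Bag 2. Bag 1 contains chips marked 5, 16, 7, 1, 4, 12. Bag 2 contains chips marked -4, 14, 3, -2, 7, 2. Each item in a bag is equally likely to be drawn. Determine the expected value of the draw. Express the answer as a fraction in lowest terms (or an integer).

E[X | Bag 1] = (5 + 16 + 7 + 1 + 4 + 12)/6 = 15/2
E[X | Bag 2] = (-4 + 14 + 3 − 2 + 7 + 2)/6 = 10/3
E[X] = (1/2)·15/2 + (1/2)·10/3 = 65/12

65/12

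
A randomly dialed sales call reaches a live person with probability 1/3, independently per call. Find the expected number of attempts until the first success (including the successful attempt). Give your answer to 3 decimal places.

For a geometric distribution, E[trials] = 1/p = 1/(1/3) = 3.
≈ 3.000

3.000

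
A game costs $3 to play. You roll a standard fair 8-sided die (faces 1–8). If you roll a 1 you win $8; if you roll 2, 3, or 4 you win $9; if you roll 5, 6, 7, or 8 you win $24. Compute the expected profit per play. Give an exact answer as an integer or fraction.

107/8 dollars

E[payout] = (1/8)·8 + (3/8)·9 + (1/2)·24 = 131/8
Expected profit = 131/8 − 3 = 107/8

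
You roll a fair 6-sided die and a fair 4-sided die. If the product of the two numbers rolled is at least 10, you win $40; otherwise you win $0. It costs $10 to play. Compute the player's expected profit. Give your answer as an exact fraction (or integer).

E[payout] = (5/8)·0 + (3/8)·40 = 15
Expected profit = 15 − 10 = 5

$5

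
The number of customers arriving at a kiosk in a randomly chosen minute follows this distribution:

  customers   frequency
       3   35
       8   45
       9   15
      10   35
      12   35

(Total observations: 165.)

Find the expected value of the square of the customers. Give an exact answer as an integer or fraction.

Total = 165, so P(customers=3) = 35/165, etc.
E[X²] = (7/33)·9 + (3/11)·64 + (1/11)·81 + (7/33)·100 + (7/33)·144
     = 2590/33

2590/33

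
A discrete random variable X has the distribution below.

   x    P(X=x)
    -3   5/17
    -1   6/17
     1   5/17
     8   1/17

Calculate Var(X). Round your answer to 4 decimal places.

6.8374

E[X] = (5/17)·(-3) + (6/17)·(-1) + (5/17)·1 + (1/17)·8 = -8/17
E[X²] = (5/17)·9 + (6/17)·1 + (5/17)·1 + (1/17)·64 = 120/17
Var(X) = 120/17 − (-8/17)² = 1976/289 ≈ 6.8374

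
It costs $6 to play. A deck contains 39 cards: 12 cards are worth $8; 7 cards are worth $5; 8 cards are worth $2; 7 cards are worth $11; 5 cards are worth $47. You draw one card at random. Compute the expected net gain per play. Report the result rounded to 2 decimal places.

E[payout] = (12/39)·8 + (7/39)·5 + (8/39)·2 + (7/39)·11 + (5/39)·47 = 153/13
Expected profit = 153/13 − 6 = 75/13 ≈ $5.77

$5.77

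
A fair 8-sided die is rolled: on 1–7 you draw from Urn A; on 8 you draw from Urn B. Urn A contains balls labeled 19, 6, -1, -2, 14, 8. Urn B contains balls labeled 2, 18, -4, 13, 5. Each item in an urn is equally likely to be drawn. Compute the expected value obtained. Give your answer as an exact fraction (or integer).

E[X | Urn A] = (19 + 6 − 1 − 2 + 14 + 8)/6 = 22/3
E[X | Urn B] = (2 + 18 − 4 + 13 + 5)/5 = 34/5
E[X] = (7/8)·22/3 + (1/8)·34/5 = 109/15

109/15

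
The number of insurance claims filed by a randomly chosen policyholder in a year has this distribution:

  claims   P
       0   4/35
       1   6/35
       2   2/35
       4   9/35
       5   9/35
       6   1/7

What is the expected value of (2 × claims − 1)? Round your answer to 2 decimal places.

5.91

E[2x-1] = (4/35)·(-1) + (6/35)·1 + (2/35)·3 + (9/35)·7 + (9/35)·9 + (1/7)·11
     = 207/35 ≈ 5.91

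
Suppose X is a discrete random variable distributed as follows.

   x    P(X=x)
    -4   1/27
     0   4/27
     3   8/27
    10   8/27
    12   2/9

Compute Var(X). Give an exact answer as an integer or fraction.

17720/729

E[X] = (1/27)·(-4) + (4/27)·0 + (8/27)·3 + (8/27)·10 + (2/9)·12 = 172/27
E[X²] = (1/27)·16 + (4/27)·0 + (8/27)·9 + (8/27)·100 + (2/9)·144 = 584/9
Var(X) = 584/9 − (172/27)² = 17720/729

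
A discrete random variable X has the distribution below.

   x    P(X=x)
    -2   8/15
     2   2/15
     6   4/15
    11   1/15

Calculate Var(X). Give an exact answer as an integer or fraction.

4046/225

E[X] = (8/15)·(-2) + (2/15)·2 + (4/15)·6 + (1/15)·11 = 23/15
E[X²] = (8/15)·4 + (2/15)·4 + (4/15)·36 + (1/15)·121 = 61/3
Var(X) = 61/3 − (23/15)² = 4046/225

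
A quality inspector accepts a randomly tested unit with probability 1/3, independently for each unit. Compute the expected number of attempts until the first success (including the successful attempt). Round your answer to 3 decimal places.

For a geometric distribution, E[trials] = 1/p = 1/(1/3) = 3.
≈ 3.000

3.000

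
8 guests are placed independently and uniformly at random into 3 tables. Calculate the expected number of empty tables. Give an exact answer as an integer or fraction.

Let Xⱼ=1 if table j is empty. P(Xⱼ=1) = ((3-1)/3)^8 = 256/6561.
By linearity, E[#empty] = 3·256/6561 = 256/2187.

256/2187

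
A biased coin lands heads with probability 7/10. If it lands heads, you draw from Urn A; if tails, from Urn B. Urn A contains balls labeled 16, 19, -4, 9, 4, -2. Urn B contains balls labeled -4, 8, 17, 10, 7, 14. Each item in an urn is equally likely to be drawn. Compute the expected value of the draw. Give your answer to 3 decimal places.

7.500

E[X | Urn A] = (16 + 19 − 4 + 9 + 4 − 2)/6 = 7
E[X | Urn B] = (-4 + 8 + 17 + 10 + 7 + 14)/6 = 26/3
E[X] = (7/10)·7 + (3/10)·26/3 = 15/2 ≈ 7.500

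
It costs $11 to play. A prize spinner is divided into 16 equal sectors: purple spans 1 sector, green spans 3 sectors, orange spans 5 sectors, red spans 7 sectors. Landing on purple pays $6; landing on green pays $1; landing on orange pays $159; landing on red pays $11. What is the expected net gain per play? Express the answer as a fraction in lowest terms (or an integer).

705/16 dollars

E[payout] = (1/16)·6 + (3/16)·1 + (5/16)·159 + (7/16)·11 = 881/16
Expected profit = 881/16 − 11 = 705/16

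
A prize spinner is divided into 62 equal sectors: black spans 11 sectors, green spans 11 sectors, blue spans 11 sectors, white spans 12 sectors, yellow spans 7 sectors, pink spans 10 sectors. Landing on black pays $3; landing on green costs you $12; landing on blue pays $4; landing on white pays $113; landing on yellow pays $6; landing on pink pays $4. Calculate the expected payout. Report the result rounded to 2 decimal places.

$22.31

E[payout] = (11/62)·3 + (11/62)·(-12) + (11/62)·4 + (12/62)·113 + (7/62)·6 + (10/62)·4 = 1383/62
≈ $22.31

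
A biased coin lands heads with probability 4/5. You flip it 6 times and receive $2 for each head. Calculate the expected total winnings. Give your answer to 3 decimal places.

E[#heads] = 6·4/5 = 24/5 (linearity over flips).
E[winnings] = 2·24/5 = 48/5.
≈ 9.600

$9.600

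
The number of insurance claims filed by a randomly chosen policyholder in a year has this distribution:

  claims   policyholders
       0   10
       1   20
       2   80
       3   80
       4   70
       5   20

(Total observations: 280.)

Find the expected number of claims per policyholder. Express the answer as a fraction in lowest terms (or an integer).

Total = 280, so P(claims=0) = 10/280, etc.
E[X] = (1/28)·0 + (1/14)·1 + (2/7)·2 + (2/7)·3 + (1/4)·4 + (1/14)·5
     = 20/7

20/7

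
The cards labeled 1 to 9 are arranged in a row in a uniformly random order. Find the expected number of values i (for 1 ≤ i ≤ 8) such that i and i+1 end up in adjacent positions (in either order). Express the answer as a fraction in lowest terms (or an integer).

16/9

For each i ∈ {1,…,8}, let Xᵢ = 1 if i and i+1 are adjacent. P(Xᵢ=1) = 2·(9−1)!/9! = 2/9.
By linearity, E[ΣXᵢ] = (8)·(2/9) = 16/9.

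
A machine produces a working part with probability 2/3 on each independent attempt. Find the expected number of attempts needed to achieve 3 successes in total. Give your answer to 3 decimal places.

4.500

By linearity (sum of 3 independent geometric waits), E[trials] = 3/p = 3/(2/3) = 9/2.
≈ 4.500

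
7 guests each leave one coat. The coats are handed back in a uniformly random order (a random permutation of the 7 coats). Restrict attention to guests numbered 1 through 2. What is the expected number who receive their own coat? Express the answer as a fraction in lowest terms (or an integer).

Let Xᵢ = 1 if person i gets their own coat. For each i, P(Xᵢ=1) = 1/7.
By linearity of expectation, E[X₁+…+X_2] = 2·(1/7) = 2/7.

2/7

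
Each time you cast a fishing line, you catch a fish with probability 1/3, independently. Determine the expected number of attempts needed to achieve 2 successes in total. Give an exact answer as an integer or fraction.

6

By linearity (sum of 2 independent geometric waits), E[trials] = 2/p = 2/(1/3) = 6.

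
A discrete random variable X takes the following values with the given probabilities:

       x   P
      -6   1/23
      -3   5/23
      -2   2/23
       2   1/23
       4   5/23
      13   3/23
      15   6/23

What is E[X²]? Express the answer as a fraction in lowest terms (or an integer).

E[X²] = (1/23)·36 + (5/23)·9 + (2/23)·4 + (1/23)·4 + (5/23)·16 + (3/23)·169 + (6/23)·225
     = 2030/23

2030/23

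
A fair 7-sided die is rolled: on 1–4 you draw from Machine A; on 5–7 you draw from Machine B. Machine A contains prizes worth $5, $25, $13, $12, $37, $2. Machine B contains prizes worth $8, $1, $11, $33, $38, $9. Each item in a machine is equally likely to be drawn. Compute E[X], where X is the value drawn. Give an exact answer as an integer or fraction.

338/21 dollars

E[X | Machine A] = (5 + 25 + 13 + 12 + 37 + 2)/6 = 47/3
E[X | Machine B] = (8 + 1 + 11 + 33 + 38 + 9)/6 = 50/3
E[X] = (4/7)·47/3 + (3/7)·50/3 = 338/21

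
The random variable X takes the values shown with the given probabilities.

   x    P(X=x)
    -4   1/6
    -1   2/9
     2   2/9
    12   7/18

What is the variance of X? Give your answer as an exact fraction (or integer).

E[X] = (1/6)·(-4) + (2/9)·(-1) + (2/9)·2 + (7/18)·12 = 38/9
E[X²] = (1/6)·16 + (2/9)·1 + (2/9)·4 + (7/18)·144 = 538/9
Var(X) = 538/9 − (38/9)² = 3398/81

3398/81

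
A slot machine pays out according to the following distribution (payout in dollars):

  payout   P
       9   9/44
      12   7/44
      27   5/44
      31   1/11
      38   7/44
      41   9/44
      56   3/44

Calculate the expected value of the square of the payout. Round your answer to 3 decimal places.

E[X²] = (9/44)·81 + (7/44)·144 + (5/44)·729 + (1/11)·961 + (7/44)·1444 + (9/44)·1681 + (3/44)·3136
     = 43871/44 ≈ 997.068

997.068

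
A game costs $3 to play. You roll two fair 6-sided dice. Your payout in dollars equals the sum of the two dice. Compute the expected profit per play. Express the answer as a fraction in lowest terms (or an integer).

Distribution of the sum of the two dice: 2 w.p. 1/36, 3 w.p. 1/18, 4 w.p. 1/12, 5 w.p. 1/9, 6 w.p. 5/36, 7 w.p. 1/6, …
E[payout] = (1/36)·2 + (1/18)·3 + (1/12)·4 + (1/9)·5 + (5/36)·6 + (1/6)·7 + (5/36)·8 + (1/9)·9 + (1/12)·10 + (1/18)·11 + (1/36)·12 = 7
Expected profit = 7 − 3 = 4

$4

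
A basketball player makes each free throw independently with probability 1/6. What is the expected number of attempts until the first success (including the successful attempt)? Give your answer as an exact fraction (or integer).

6

For a geometric distribution, E[trials] = 1/p = 1/(1/6) = 6.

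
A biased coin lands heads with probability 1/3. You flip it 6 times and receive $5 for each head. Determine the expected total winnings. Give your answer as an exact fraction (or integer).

E[#heads] = 6·1/3 = 2 (linearity over flips).
E[winnings] = 5·2 = 10.

$10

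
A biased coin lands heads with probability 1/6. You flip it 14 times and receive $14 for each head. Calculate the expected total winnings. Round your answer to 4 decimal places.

$32.6667

E[#heads] = 14·1/6 = 7/3 (linearity over flips).
E[winnings] = 14·7/3 = 98/3.
≈ 32.6667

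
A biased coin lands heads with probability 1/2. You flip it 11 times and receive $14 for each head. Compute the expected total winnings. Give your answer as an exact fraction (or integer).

$77

E[#heads] = 11·1/2 = 11/2 (linearity over flips).
E[winnings] = 14·11/2 = 77.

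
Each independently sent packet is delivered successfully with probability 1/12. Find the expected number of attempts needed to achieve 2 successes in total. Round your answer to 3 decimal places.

By linearity (sum of 2 independent geometric waits), E[trials] = 2/p = 2/(1/12) = 24.
≈ 24.000

24.000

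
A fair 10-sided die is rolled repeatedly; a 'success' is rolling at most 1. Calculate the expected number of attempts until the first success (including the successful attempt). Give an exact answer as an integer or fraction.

For a geometric distribution, E[trials] = 1/p = 1/(1/10) = 10.

10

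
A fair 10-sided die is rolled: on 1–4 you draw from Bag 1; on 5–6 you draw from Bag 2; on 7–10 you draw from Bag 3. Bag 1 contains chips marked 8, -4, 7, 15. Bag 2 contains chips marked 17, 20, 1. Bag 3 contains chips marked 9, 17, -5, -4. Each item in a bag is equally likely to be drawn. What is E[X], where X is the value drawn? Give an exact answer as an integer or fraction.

E[X | Bag 1] = (8 − 4 + 7 + 15)/4 = 13/2
E[X | Bag 2] = (17 + 20 + 1)/3 = 38/3
E[X | Bag 3] = (9 + 17 − 5 − 4)/4 = 17/4
E[X] = (2/5)·13/2 + (1/5)·38/3 + (2/5)·17/4 = 41/6

41/6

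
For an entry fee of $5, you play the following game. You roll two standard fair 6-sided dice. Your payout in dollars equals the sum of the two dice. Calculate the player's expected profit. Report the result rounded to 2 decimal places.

Distribution of the sum of the two dice: 2 w.p. 1/36, 3 w.p. 1/18, 4 w.p. 1/12, 5 w.p. 1/9, 6 w.p. 5/36, 7 w.p. 1/6, …
E[payout] = (1/36)·2 + (1/18)·3 + (1/12)·4 + (1/9)·5 + (5/36)·6 + (1/6)·7 + (5/36)·8 + (1/9)·9 + (1/12)·10 + (1/18)·11 + (1/36)·12 = 7
Expected profit = 7 − 5 = 2 ≈ $2.00

$2.00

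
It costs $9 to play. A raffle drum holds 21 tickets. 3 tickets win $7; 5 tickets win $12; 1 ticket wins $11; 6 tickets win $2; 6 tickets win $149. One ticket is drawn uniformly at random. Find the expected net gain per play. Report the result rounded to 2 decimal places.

$38.52

E[payout] = (3/21)·7 + (5/21)·12 + (1/21)·11 + (6/21)·2 + (6/21)·149 = 998/21
Expected profit = 998/21 − 9 = 809/21 ≈ $38.52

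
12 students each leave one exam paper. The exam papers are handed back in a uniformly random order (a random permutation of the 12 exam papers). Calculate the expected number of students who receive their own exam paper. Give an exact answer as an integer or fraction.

Let Xᵢ = 1 if person i gets their own exam paper. For each i, P(Xᵢ=1) = 1/12.
By linearity of expectation, E[X₁+…+X_12] = 12·(1/12) = 1.

1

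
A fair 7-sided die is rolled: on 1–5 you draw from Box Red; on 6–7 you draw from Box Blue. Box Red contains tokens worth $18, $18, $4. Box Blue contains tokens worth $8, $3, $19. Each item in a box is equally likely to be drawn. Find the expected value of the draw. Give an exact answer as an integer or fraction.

260/21 dollars

E[X | Box Red] = (18 + 18 + 4)/3 = 40/3
E[X | Box Blue] = (8 + 3 + 19)/3 = 10
E[X] = (5/7)·40/3 + (2/7)·10 = 260/21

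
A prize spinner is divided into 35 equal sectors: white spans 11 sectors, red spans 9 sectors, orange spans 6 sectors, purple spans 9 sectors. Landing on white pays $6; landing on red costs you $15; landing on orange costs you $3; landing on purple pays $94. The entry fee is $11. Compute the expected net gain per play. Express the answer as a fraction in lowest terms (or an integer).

374/35 dollars

E[payout] = (11/35)·6 + (9/35)·(-15) + (6/35)·(-3) + (9/35)·94 = 759/35
Expected profit = 759/35 − 11 = 374/35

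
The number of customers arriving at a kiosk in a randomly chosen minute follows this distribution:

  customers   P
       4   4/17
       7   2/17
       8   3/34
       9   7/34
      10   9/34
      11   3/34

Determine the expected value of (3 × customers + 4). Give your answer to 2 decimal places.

E[3x+4] = (4/17)·16 + (2/17)·25 + (3/34)·28 + (7/34)·31 + (9/34)·34 + (3/34)·37
     = 473/17 ≈ 27.82

27.82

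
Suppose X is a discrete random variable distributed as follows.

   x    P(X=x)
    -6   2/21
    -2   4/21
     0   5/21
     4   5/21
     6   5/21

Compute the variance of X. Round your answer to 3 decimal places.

E[X] = (2/21)·(-6) + (4/21)·(-2) + (5/21)·0 + (5/21)·4 + (5/21)·6 = 10/7
E[X²] = (2/21)·36 + (4/21)·4 + (5/21)·0 + (5/21)·16 + (5/21)·36 = 116/7
Var(X) = 116/7 − (10/7)² = 712/49 ≈ 14.531

14.531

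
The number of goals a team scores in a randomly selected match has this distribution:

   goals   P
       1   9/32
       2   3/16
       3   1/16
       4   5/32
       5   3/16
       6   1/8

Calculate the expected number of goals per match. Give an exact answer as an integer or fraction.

101/32

E[X] = (9/32)·1 + (3/16)·2 + (1/16)·3 + (5/32)·4 + (3/16)·5 + (1/8)·6
     = 101/32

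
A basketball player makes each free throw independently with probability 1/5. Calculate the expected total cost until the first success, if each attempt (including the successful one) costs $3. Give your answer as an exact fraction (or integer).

$15

E[#attempts] = 1/p = 5; E[cost] = 3·5 = 15.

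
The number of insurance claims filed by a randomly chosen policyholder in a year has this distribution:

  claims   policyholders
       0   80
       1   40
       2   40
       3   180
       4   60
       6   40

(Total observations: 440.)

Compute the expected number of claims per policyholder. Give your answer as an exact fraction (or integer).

Total = 440, so P(claims=0) = 80/440, etc.
E[X] = (2/11)·0 + (1/11)·1 + (1/11)·2 + (9/22)·3 + (3/22)·4 + (1/11)·6
     = 57/22

57/22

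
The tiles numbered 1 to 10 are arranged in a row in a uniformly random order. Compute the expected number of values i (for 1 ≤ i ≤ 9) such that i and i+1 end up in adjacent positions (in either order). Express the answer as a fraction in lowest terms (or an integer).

For each i ∈ {1,…,9}, let Xᵢ = 1 if i and i+1 are adjacent. P(Xᵢ=1) = 2·(10−1)!/10! = 2/10.
By linearity, E[ΣXᵢ] = (9)·(2/10) = 9/5.

9/5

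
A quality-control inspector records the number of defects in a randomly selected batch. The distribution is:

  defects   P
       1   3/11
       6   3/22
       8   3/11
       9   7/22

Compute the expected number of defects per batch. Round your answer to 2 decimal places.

6.14

E[X] = (3/11)·1 + (3/22)·6 + (3/11)·8 + (7/22)·9
     = 135/22 ≈ 6.14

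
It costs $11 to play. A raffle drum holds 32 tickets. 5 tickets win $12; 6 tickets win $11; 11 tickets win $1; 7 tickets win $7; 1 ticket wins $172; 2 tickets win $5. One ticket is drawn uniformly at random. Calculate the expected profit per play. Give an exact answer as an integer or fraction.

E[payout] = (5/32)·12 + (6/32)·11 + (11/32)·1 + (7/32)·7 + (1/32)·172 + (2/32)·5 = 23/2
Expected profit = 23/2 − 11 = 1/2

1/2 dollars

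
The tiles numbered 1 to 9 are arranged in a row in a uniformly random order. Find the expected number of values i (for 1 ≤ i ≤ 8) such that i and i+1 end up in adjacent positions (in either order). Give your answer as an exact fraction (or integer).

16/9

For each i ∈ {1,…,8}, let Xᵢ = 1 if i and i+1 are adjacent. P(Xᵢ=1) = 2·(9−1)!/9! = 2/9.
By linearity, E[ΣXᵢ] = (8)·(2/9) = 16/9.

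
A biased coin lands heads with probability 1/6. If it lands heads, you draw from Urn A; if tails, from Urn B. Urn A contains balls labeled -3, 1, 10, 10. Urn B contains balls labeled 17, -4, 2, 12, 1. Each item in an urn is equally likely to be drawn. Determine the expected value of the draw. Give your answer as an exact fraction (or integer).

65/12

E[X | Urn A] = (-3 + 1 + 10 + 10)/4 = 9/2
E[X | Urn B] = (17 − 4 + 2 + 12 + 1)/5 = 28/5
E[X] = (1/6)·9/2 + (5/6)·28/5 = 65/12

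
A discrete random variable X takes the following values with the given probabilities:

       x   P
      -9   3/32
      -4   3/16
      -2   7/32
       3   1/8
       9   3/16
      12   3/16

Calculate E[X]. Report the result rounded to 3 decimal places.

E[X] = (3/32)·(-9) + (3/16)·(-4) + (7/32)·(-2) + (1/8)·3 + (3/16)·9 + (3/16)·12
     = 73/32 ≈ 2.281

2.281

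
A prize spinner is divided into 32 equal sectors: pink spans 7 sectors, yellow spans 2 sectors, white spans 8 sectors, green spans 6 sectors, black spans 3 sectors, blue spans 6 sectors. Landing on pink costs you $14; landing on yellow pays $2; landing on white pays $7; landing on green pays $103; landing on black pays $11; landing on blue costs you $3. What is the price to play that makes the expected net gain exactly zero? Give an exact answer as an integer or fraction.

E[payout] = (7/32)·(-14) + (2/32)·2 + (8/32)·7 + (6/32)·103 + (3/32)·11 + (6/32)·(-3) = 595/32
Fair fee = E[payout] = 595/32

595/32 dollars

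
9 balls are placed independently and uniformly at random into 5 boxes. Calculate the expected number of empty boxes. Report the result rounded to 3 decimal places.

0.671

Let Xⱼ=1 if box j is empty. P(Xⱼ=1) = ((5-1)/5)^9 = 262144/1953125.
By linearity, E[#empty] = 5·262144/1953125 = 262144/390625.
≈ 0.671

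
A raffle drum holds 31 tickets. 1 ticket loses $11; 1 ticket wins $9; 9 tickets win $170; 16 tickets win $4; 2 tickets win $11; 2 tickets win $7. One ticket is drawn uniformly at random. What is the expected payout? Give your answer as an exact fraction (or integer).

1628/31 dollars

E[payout] = (1/31)·(-11) + (1/31)·9 + (9/31)·170 + (16/31)·4 + (2/31)·11 + (2/31)·7 = 1628/31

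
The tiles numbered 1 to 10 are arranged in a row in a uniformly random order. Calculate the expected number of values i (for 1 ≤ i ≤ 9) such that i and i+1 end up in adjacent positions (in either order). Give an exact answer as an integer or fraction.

9/5

For each i ∈ {1,…,9}, let Xᵢ = 1 if i and i+1 are adjacent. P(Xᵢ=1) = 2·(10−1)!/10! = 2/10.
By linearity, E[ΣXᵢ] = (9)·(2/10) = 9/5.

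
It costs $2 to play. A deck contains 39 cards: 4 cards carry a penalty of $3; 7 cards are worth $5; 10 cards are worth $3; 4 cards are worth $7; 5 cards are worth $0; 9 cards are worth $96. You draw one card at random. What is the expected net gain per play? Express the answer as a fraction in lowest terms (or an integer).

E[payout] = (4/39)·(-3) + (7/39)·5 + (10/39)·3 + (4/39)·7 + (5/39)·0 + (9/39)·96 = 315/13
Expected profit = 315/13 − 2 = 289/13

289/13 dollars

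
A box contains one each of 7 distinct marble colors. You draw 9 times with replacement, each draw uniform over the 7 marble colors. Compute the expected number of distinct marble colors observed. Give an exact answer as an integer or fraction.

30275911/5764801

Let Xⱼ=1 if type j appears at least once. P(Xⱼ=1) = 1 − ((7−1)/7)^9 = 30275911/40353607.
E[#distinct] = 7·30275911/40353607 = 30275911/5764801.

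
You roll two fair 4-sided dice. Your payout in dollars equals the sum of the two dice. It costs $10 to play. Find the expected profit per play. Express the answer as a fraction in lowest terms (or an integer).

-$5

Distribution of the sum of the two dice: 2 w.p. 1/16, 3 w.p. 1/8, 4 w.p. 3/16, 5 w.p. 1/4, 6 w.p. 3/16, 7 w.p. 1/8, …
E[payout] = (1/16)·2 + (1/8)·3 + (3/16)·4 + (1/4)·5 + (3/16)·6 + (1/8)·7 + (1/16)·8 = 5
Expected profit = 5 − 10 = -5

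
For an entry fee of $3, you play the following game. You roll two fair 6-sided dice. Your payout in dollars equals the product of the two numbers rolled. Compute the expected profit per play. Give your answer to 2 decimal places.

$9.25

Distribution of the product of the two numbers rolled: 1 w.p. 1/36, 2 w.p. 1/18, 3 w.p. 1/18, 4 w.p. 1/12, 5 w.p. 1/18, 6 w.p. 1/9, …
E[payout] = (1/36)·1 + (1/18)·2 + (1/18)·3 + (1/12)·4 + (1/18)·5 + (1/9)·6 + (1/18)·8 + (1/36)·9 + (1/18)·10 + (1/9)·12 + (1/18)·15 + (1/36)·16 + (1/18)·18 + (1/18)·20 + (1/18)·24 + (1/36)·25 + (1/18)·30 + (1/36)·36 = 49/4
Expected profit = 49/4 − 3 = 37/4 ≈ $9.25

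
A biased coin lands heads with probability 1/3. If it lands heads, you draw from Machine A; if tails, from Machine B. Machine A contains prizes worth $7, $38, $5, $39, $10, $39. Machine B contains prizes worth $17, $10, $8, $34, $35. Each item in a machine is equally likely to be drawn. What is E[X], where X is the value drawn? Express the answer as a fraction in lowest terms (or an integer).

323/15 dollars

E[X | Machine A] = (7 + 38 + 5 + 39 + 10 + 39)/6 = 23
E[X | Machine B] = (17 + 10 + 8 + 34 + 35)/5 = 104/5
E[X] = (1/3)·23 + (2/3)·104/5 = 323/15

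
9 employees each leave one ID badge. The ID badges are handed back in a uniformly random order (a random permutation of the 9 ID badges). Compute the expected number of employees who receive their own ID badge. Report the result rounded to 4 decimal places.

1.0000

Let Xᵢ = 1 if person i gets their own ID badge. For each i, P(Xᵢ=1) = 1/9.
By linearity of expectation, E[X₁+…+X_9] = 9·(1/9) = 1.
≈ 1.0000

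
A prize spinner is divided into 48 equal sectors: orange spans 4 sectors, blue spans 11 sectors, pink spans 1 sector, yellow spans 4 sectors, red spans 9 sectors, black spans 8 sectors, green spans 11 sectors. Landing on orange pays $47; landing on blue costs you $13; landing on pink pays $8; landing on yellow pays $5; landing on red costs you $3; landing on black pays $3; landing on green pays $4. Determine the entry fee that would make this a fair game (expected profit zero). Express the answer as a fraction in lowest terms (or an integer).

E[payout] = (4/48)·47 + (11/48)·(-13) + (1/48)·8 + (4/48)·5 + (9/48)·(-3) + (8/48)·3 + (11/48)·4 = 19/8
Fair fee = E[payout] = 19/8

19/8 dollars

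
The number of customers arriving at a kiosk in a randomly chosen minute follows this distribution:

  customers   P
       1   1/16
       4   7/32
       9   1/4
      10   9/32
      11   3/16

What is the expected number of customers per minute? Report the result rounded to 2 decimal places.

8.06

E[X] = (1/16)·1 + (7/32)·4 + (1/4)·9 + (9/32)·10 + (3/16)·11
     = 129/16 ≈ 8.06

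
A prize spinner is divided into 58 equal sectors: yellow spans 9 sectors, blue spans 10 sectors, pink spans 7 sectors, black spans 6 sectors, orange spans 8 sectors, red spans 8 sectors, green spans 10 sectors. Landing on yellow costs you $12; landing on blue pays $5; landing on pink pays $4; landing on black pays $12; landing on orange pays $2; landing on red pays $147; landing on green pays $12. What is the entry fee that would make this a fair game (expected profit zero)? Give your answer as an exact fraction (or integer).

677/29 dollars

E[payout] = (9/58)·(-12) + (10/58)·5 + (7/58)·4 + (6/58)·12 + (8/58)·2 + (8/58)·147 + (10/58)·12 = 677/29
Fair fee = E[payout] = 677/29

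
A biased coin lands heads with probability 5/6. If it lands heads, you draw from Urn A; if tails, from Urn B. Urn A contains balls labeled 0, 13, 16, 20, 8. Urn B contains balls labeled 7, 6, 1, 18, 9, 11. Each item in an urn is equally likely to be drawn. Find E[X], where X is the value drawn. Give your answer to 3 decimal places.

E[X | Urn A] = (0 + 13 + 16 + 20 + 8)/5 = 57/5
E[X | Urn B] = (7 + 6 + 1 + 18 + 9 + 11)/6 = 26/3
E[X] = (5/6)·57/5 + (1/6)·26/3 = 197/18 ≈ 10.944

10.944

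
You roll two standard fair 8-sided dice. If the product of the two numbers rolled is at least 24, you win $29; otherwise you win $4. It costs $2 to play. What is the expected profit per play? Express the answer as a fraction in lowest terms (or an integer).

E[payout] = (5/8)·4 + (3/8)·29 = 107/8
Expected profit = 107/8 − 2 = 91/8

91/8 dollars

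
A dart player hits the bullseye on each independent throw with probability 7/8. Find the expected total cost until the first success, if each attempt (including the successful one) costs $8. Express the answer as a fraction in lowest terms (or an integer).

E[#attempts] = 1/p = 8/7; E[cost] = 8·8/7 = 64/7.

64/7 dollars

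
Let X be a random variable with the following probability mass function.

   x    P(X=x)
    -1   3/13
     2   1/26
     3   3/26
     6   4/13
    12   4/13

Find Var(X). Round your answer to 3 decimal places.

23.966

E[X] = (3/13)·(-1) + (1/26)·2 + (3/26)·3 + (4/13)·6 + (4/13)·12 = 149/26
E[X²] = (3/13)·1 + (1/26)·4 + (3/26)·9 + (4/13)·36 + (4/13)·144 = 1477/26
Var(X) = 1477/26 − (149/26)² = 16201/676 ≈ 23.966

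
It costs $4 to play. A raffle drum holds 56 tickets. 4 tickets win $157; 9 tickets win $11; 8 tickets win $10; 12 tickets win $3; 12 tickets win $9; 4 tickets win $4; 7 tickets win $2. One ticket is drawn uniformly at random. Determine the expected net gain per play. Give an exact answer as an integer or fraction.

E[payout] = (4/56)·157 + (9/56)·11 + (8/56)·10 + (12/56)·3 + (12/56)·9 + (4/56)·4 + (7/56)·2 = 981/56
Expected profit = 981/56 − 4 = 757/56

757/56 dollars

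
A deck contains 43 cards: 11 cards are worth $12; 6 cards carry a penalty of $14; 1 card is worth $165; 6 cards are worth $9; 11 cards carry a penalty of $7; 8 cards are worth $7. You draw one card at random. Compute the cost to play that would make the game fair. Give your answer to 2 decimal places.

$5.72

E[payout] = (11/43)·12 + (6/43)·(-14) + (1/43)·165 + (6/43)·9 + (11/43)·(-7) + (8/43)·7 = 246/43
Fair fee = E[payout] = 246/43 ≈ $5.72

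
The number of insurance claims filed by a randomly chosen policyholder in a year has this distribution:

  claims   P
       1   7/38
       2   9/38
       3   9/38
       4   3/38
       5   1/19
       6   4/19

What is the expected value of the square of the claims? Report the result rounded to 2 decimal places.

E[X²] = (7/38)·1 + (9/38)·4 + (9/38)·9 + (3/38)·16 + (1/19)·25 + (4/19)·36
     = 255/19 ≈ 13.42

13.42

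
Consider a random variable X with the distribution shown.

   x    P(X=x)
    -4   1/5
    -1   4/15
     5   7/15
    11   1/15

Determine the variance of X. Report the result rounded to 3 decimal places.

E[X] = (1/5)·(-4) + (4/15)·(-1) + (7/15)·5 + (1/15)·11 = 2
E[X²] = (1/5)·16 + (4/15)·1 + (7/15)·25 + (1/15)·121 = 116/5
Var(X) = 116/5 − (2)² = 96/5 ≈ 19.200

19.200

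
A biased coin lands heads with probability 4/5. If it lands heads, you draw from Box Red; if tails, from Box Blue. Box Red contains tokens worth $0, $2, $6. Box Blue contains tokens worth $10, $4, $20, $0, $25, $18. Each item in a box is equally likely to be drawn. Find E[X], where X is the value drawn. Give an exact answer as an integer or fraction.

47/10 dollars

E[X | Box Red] = (0 + 2 + 6)/3 = 8/3
E[X | Box Blue] = (10 + 4 + 20 + 0 + 25 + 18)/6 = 77/6
E[X] = (4/5)·8/3 + (1/5)·77/6 = 47/10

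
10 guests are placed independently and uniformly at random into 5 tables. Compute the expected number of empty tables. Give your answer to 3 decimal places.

Let Xⱼ=1 if table j is empty. P(Xⱼ=1) = ((5-1)/5)^10 = 1048576/9765625.
By linearity, E[#empty] = 5·1048576/9765625 = 1048576/1953125.
≈ 0.537

0.537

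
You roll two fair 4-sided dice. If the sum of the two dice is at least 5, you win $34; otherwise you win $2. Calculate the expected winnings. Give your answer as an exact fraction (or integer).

E[payout] = (3/8)·2 + (5/8)·34 = 22

$22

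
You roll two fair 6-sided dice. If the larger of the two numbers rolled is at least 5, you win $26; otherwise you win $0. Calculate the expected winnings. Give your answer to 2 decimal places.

E[payout] = (4/9)·0 + (5/9)·26 = 130/9
≈ $14.44

$14.44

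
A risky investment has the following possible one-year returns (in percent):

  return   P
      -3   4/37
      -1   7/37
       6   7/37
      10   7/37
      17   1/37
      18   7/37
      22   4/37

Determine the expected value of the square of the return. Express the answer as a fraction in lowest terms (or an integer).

E[X²] = (4/37)·9 + (7/37)·1 + (7/37)·36 + (7/37)·100 + (1/37)·289 + (7/37)·324 + (4/37)·484
     = 5488/37

5488/37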